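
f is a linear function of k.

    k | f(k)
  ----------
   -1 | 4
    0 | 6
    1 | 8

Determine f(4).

14

First differences: 2, 2.
Level-1 differences are constant, so f has degree 1.
Fitting a degree-1 polynomial gives f(k) = 2k + 6.
Then f(4) = 14.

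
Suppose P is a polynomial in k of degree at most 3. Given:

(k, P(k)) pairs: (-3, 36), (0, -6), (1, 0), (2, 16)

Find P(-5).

114

Write P(k) = ak³ + bk² + ck + d; the 4 given values yield a linear system in the 4 coefficients.
Solving, the leading coefficient vanishes, and P(k) = 5k² + k - 6.
Then P(-5) = 114.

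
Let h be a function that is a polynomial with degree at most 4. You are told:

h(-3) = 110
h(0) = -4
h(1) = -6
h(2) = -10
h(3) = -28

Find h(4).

-72

Write h(t) = at^4 + bt³ + ct² + dt + e; the 5 given values yield a linear system in the 5 coefficients.
Solving, the leading coefficient vanishes, and h(t) = -2t³ + 5t² - 5t - 4.
Then h(4) = -72.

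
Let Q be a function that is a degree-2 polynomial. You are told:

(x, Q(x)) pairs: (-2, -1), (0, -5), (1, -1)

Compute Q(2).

7

Write Q(x) = ax² + bx + c; the 3 given values yield a linear system in the 3 coefficients.
Solving, Q(x) = 2x² + 2x - 5.
Then Q(2) = 7.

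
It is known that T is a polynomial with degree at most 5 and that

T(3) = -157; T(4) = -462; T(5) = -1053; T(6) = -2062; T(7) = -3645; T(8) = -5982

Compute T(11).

-19677

First differences: -305, -591, -1009, -1583, -2337. Second differences: -286, -418, -574, -754. Third differences: -132, -156, -180. Fourth differences: -24, -24.
Level-4 differences are constant, so T has degree 4.
Fitting a degree-4 polynomial gives T(n) = -n^4 - 4n³ + 2n² + 4n + 2.
Then T(11) = -19677.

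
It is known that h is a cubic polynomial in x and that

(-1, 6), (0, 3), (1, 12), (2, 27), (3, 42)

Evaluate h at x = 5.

First differences: -3, 9, 15, 15. Second differences: 12, 6, 0. Third differences: -6, -6.
Level-3 differences are constant, so h has degree 3.
Fitting a degree-3 polynomial gives h(x) = -x³ + 6x² + 4x + 3.
Then h(5) = 48.

48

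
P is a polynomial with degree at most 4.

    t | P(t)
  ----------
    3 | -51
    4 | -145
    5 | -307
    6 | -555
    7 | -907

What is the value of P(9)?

First differences: -94, -162, -248, -352. Second differences: -68, -86, -104. Third differences: -18, -18.
Level-3 differences are constant, so P has degree 3.
Fitting a degree-3 polynomial gives P(t) = -3t³ + 2t² + 3t + 3.
Then P(9) = -1995.

-1995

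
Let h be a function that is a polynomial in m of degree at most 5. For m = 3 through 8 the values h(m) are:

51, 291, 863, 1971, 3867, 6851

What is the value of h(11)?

26051

First differences: 240, 572, 1108, 1896, 2984. Second differences: 332, 536, 788, 1088. Third differences: 204, 252, 300. Fourth differences: 48, 48.
Level-4 differences are constant, so h has degree 4.
Fitting a degree-4 polynomial gives h(m) = 2m^4 - 2m³ - 4m² - 8m + 3.
Then h(11) = 26051.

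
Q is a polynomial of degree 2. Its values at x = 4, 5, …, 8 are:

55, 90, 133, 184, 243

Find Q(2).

9

First differences: 35, 43, 51, 59. Second differences: 8, 8, 8.
Level-2 differences are constant, so Q has degree 2.
Fitting a degree-2 polynomial gives Q(x) = 4x² - x - 5.
Then Q(2) = 9.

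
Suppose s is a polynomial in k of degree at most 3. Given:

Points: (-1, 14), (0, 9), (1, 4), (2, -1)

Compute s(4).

-11

Write s(k) = ak³ + bk² + ck + d; the 4 given values yield a linear system in the 4 coefficients.
Solving, the top 2 coefficients vanish, and s(k) = -5k + 9.
Then s(4) = -11.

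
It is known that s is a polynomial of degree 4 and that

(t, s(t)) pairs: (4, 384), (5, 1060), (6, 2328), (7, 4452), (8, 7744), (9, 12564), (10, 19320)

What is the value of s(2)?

-8

First differences: 676, 1268, 2124, 3292, 4820, 6756. Second differences: 592, 856, 1168, 1528, 1936. Third differences: 264, 312, 360, 408. Fourth differences: 48, 48, 48.
Level-4 differences are constant, so s has degree 4.
Fitting a degree-4 polynomial gives s(t) = 2t^4 - 6t² - 8t.
Then s(2) = -8.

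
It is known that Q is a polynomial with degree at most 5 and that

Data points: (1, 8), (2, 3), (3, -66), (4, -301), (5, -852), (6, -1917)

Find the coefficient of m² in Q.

0

First differences: -5, -69, -235, -551, -1065. Second differences: -64, -166, -316, -514. Third differences: -102, -150, -198. Fourth differences: -48, -48.
Level-4 differences are constant, so Q has degree 4.
Fitting a degree-4 polynomial gives Q(m) = -2m^4 + 3m³ + 4m + 3.
The coefficient of m² is 0.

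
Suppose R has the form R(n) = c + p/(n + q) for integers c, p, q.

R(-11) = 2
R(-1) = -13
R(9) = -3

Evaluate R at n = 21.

-2

(R(n) − c)(n + q) = p for each data point; the three points give a linear system in c and q, then p follows.
Solving: c = -1, q = 3, p = -24, so R(n) = -1 − 24/(n + 3).
Then R(21) = -1 − 24/24 = -2.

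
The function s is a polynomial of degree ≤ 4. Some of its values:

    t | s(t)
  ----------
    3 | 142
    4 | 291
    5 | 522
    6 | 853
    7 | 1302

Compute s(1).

First differences: 149, 231, 331, 449. Second differences: 82, 100, 118. Third differences: 18, 18.
Level-3 differences are constant, so s has degree 3.
Fitting a degree-3 polynomial gives s(t) = 3t³ + 5t² + 3t + 7.
Then s(1) = 18.

18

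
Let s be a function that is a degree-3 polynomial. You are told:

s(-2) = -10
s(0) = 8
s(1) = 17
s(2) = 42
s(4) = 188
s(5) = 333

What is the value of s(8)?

1200

Write s(k) = ak³ + bk² + ck + d; the 6 given values yield a linear system in the 4 coefficients.
Solving, s(k) = 2k³ + 2k² + 5k + 8.
Then s(8) = 1200.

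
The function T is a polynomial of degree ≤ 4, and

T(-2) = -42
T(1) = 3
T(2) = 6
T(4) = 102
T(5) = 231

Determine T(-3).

-129

Write T(k) = ak^4 + bk³ + ck² + dk + e; the 5 given values yield a linear system in the 5 coefficients.
Solving, the leading coefficient vanishes, and T(k) = 3k³ - 6k² + 6.
Then T(-3) = -129.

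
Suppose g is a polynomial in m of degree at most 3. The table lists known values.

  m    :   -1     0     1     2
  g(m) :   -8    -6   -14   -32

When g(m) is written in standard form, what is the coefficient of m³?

0

Write g(m) = am³ + bm² + cm + d; the 4 given values yield a linear system in the 4 coefficients.
Solving, the leading coefficient vanishes, and g(m) = -5m² - 3m - 6.
The coefficient of m³ is 0.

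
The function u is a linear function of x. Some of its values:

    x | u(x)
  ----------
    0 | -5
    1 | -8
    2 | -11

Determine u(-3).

Write u(x) = ax + b; the 3 given values yield a linear system in the 2 coefficients.
Solving, u(x) = -3x - 5.
Then u(-3) = 4.

4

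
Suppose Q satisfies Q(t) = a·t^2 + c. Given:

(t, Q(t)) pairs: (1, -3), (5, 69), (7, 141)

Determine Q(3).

From Q(1) = -3 and Q(5) = 69: 1a + c = -3 and 25a + c = 69.
Subtracting: 24a = 72, so a = 3; then c = -3 − 3·1 = -6.
So Q(t) = 3t² − 6, and Q(3) = 21.

21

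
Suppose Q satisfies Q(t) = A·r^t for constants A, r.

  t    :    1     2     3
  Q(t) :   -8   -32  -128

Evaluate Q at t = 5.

-2048

Consecutive ratio: -32/(-8) = 4, and -128/(-32) = 4, so r = 4.
Then A·4^1 = -8 gives A = -2, and Q(t) = -2·4^t.
Q(5) = -2·4^5 = -2048.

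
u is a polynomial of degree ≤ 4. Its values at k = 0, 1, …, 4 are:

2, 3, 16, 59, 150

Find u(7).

891

First differences: 1, 13, 43, 91. Second differences: 12, 30, 48. Third differences: 18, 18.
Level-3 differences are constant, so u has degree 3.
Fitting a degree-3 polynomial gives u(k) = 3k³ - 3k² + k + 2.
Then u(7) = 891.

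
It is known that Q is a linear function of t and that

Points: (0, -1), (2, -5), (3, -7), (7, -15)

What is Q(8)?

-17

Write Q(t) = at + b; the 4 given values yield a linear system in the 2 coefficients.
Solving, Q(t) = -2t - 1.
Then Q(8) = -17.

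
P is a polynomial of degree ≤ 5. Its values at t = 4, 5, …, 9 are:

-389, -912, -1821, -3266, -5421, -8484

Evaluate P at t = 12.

First differences: -523, -909, -1445, -2155, -3063. Second differences: -386, -536, -710, -908. Third differences: -150, -174, -198. Fourth differences: -24, -24.
Level-4 differences are constant, so P has degree 4.
Fitting a degree-4 polynomial gives P(t) = -t^4 - 3t³ + 3t² + 2t + 3.
Then P(12) = -25461.

-25461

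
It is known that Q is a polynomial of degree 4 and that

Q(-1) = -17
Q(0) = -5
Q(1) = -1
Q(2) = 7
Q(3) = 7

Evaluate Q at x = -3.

Write Q(x) = ax^4 + bx³ + cx² + dx + e; the 5 given values yield a linear system in the 5 coefficients.
Solving, Q(x) = -x^4 + 4x³ - 3x² + 4x - 5.
Then Q(-3) = -233.

-233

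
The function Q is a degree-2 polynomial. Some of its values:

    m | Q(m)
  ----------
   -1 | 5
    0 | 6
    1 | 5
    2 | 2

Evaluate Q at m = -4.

Write Q(m) = am² + bm + c; the 4 given values yield a linear system in the 3 coefficients.
Solving, Q(m) = -m² + 6.
Then Q(-4) = -10.

-10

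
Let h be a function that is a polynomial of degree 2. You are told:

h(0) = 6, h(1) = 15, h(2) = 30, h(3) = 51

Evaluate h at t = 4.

78

First differences: 9, 15, 21. Second differences: 6, 6.
Level-2 differences are constant, so h has degree 2.
Extending the table by one column gives the next first difference 27, so h(4) = 51 + 27 = 78.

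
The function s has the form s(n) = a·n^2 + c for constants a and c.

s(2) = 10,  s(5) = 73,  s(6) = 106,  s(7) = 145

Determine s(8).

From s(2) = 10 and s(5) = 73: 4a + c = 10 and 25a + c = 73.
Subtracting: 21a = 63, so a = 3; then c = 10 − 3·4 = -2.
So s(n) = 3n² − 2, and s(8) = 190.

190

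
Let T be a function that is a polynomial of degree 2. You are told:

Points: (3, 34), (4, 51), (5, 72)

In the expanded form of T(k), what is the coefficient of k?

Write T(k) = ak² + bk + c; the 3 given values yield a linear system in the 3 coefficients.
Solving, T(k) = 2k² + 3k + 7.
The coefficient of k is 3.

3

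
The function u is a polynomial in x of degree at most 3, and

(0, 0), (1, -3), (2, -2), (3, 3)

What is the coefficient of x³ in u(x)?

First differences: -3, 1, 5. Second differences: 4, 4.
Level-2 differences are constant, so u has degree 2.
Fitting a degree-2 polynomial gives u(x) = 2x² - 5x.
The coefficient of x³ is 0.

0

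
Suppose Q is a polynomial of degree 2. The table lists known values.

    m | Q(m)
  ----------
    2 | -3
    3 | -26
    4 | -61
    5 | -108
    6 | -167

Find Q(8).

-321

First differences: -23, -35, -47, -59. Second differences: -12, -12, -12.
Level-2 differences are constant, so Q has degree 2.
Fitting a degree-2 polynomial gives Q(m) = -6m² + 7m + 7.
Then Q(8) = -321.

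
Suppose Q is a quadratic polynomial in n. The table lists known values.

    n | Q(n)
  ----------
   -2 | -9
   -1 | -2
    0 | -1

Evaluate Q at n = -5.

Write Q(n) = an² + bn + c; the 3 given values yield a linear system in the 3 coefficients.
Solving, Q(n) = -3n² - 2n - 1.
Then Q(-5) = -66.

-66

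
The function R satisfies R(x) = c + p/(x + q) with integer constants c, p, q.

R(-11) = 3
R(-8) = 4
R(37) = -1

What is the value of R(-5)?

6

(R(x) − c)(x + q) = p for each data point; the three points give a linear system in c and q, then p follows.
Solving: c = 0, q = -1, p = -36, so R(x) = -36/(x − 1).
Then R(-5) = 0 − 36/(-6) = 6.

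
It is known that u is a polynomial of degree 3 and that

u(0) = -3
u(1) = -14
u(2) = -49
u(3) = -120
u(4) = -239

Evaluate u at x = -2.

First differences: -11, -35, -71, -119. Second differences: -24, -36, -48. Third differences: -12, -12.
Level-3 differences are constant, so u has degree 3.
Fitting a degree-3 polynomial gives u(x) = -2x³ - 6x² - 3x - 3.
Then u(-2) = -5.

-5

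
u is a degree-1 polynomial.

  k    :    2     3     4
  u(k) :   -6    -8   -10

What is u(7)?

First differences: -2, -2.
Level-1 differences are constant, so u has degree 1.
Fitting a degree-1 polynomial gives u(k) = -2k - 2.
Then u(7) = -16.

-16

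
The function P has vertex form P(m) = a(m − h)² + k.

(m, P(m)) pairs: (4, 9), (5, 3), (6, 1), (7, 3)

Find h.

6

First differences -6, -2, 2; second difference 4 = 2a, so a = 2.
Expanding, the m-coefficient is −2ah = -4h; matching it to the data gives h = 6, and then k = 1.
So P(m) = 2(m − 6)² + 1.
Hence h = 6.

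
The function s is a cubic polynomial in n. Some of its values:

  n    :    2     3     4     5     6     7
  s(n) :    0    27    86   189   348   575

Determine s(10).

1784

First differences: 27, 59, 103, 159, 227. Second differences: 32, 44, 56, 68. Third differences: 12, 12, 12.
Level-3 differences are constant, so s has degree 3.
Fitting a degree-3 polynomial gives s(n) = 2n³ - 2n² - n - 6.
Then s(10) = 1784.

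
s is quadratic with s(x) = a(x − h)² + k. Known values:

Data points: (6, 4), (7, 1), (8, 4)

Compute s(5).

First differences -3, 3; second difference 6 = 2a, so a = 3.
Expanding, the x-coefficient is −2ah = -6h; matching it to the data gives h = 7, and then k = 1.
So s(x) = 3(x − 7)² + 1.
s(5) = 3·(-2)² + 1 = 13.

13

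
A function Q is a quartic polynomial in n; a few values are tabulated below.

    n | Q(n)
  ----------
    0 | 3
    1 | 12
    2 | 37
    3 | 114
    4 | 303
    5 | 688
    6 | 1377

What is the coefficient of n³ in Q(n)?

First differences: 9, 25, 77, 189, 385, 689. Second differences: 16, 52, 112, 196, 304. Third differences: 36, 60, 84, 108. Fourth differences: 24, 24, 24.
Level-4 differences are constant, so Q has degree 4.
Fitting a degree-4 polynomial gives Q(n) = n^4 + n² + 7n + 3.
The coefficient of n³ is 0.

0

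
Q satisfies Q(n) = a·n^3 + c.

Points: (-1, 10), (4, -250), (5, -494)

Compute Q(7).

-1366

From Q(-1) = 10 and Q(4) = -250: -1a + c = 10 and 64a + c = -250.
Subtracting: 65a = -260, so a = -4; then c = 10 − (-4)·(-1) = 6.
So Q(n) = -4n³ + 6, and Q(7) = -1366.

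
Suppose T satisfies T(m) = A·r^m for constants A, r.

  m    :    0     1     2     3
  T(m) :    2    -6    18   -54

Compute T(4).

162

Consecutive ratio: -6/2 = -3, and 18/(-6) = -3, so r = -3.
Then A·(-3)^0 = 2 gives A = 2, and T(m) = 2·(-3)^m.
T(4) = 2·(-3)^4 = 162.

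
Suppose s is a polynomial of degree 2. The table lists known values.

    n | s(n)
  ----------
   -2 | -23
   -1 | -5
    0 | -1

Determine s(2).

-35

Write s(n) = an² + bn + c; the 3 given values yield a linear system in the 3 coefficients.
Solving, s(n) = -7n² - 3n - 1.
Then s(2) = -35.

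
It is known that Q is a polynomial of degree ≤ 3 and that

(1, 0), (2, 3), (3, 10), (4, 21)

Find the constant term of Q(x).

First differences: 3, 7, 11. Second differences: 4, 4.
Level-2 differences are constant, so Q has degree 2.
Fitting a degree-2 polynomial gives Q(x) = 2x² - 3x + 1.
The constant term is Q(0) = 1.

1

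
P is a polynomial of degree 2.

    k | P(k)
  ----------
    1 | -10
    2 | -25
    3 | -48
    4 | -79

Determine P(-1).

-4

First differences: -15, -23, -31. Second differences: -8, -8.
Level-2 differences are constant, so P has degree 2.
Fitting a degree-2 polynomial gives P(k) = -4k² - 3k - 3.
Then P(-1) = -4.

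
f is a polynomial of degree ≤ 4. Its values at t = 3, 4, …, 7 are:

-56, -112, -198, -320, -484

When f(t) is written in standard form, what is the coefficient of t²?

-3

First differences: -56, -86, -122, -164. Second differences: -30, -36, -42. Third differences: -6, -6.
Level-3 differences are constant, so f has degree 3.
Fitting a degree-3 polynomial gives f(t) = -t³ - 3t² + 2t - 8.
The coefficient of t² is -3.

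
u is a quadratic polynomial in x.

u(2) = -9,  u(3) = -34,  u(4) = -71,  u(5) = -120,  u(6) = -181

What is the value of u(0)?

First differences: -25, -37, -49, -61. Second differences: -12, -12, -12.
Level-2 differences are constant, so u has degree 2.
Fitting a degree-2 polynomial gives u(x) = -6x² + 5x + 5.
Then u(0) = 5.

5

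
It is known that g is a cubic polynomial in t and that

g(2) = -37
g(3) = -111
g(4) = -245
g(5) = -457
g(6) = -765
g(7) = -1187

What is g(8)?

-1741

Write g(t) = at³ + bt² + ct + d; the 6 given values yield a linear system in the 4 coefficients.
Solving, g(t) = -3t³ - 3t² - 2t + 3.
Then g(8) = -1741.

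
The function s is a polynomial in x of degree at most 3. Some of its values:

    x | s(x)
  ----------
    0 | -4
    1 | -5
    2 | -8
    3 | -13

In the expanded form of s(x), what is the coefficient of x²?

-1

First differences: -1, -3, -5. Second differences: -2, -2.
Level-2 differences are constant, so s has degree 2.
Fitting a degree-2 polynomial gives s(x) = -x² - 4.
The coefficient of x² is -1.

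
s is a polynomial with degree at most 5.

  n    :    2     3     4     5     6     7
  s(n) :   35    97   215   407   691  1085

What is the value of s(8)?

1607

First differences: 62, 118, 192, 284, 394. Second differences: 56, 74, 92, 110. Third differences: 18, 18, 18.
Level-3 differences are constant, so s has degree 3.
Extending the table by one column gives the next first difference 522, so s(8) = 1085 + 522 = 1607.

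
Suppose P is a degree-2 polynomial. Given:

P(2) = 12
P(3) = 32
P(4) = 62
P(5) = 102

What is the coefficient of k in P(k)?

Write P(k) = ak² + bk + c; the 4 given values yield a linear system in the 3 coefficients.
Solving, P(k) = 5k² - 5k + 2.
The coefficient of k is -5.

-5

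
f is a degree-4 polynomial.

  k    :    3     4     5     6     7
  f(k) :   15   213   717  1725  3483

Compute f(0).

Write f(k) = ak^4 + bk³ + ck² + dk + e; the 5 given values yield a linear system in the 5 coefficients.
Solving, f(k) = 2k^4 - 3k³ - 5k² - 6k - 3.
Then f(0) = -3.

-3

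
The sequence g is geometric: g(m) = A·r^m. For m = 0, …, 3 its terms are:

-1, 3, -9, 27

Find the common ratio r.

-3

Consecutive ratio: 3/(-1) = -3, and -9/3 = -3, so r = -3.
Then A·(-3)^0 = -1 gives A = -1, and g(m) = -1·(-3)^m.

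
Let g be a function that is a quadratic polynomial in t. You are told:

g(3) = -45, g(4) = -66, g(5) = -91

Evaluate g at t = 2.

-28

Write g(t) = at² + bt + c; the 3 given values yield a linear system in the 3 coefficients.
Solving, g(t) = -2t² - 7t - 6.
Then g(2) = -28.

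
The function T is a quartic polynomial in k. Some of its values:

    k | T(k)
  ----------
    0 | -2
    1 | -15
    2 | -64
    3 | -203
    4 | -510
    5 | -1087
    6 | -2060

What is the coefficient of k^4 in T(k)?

-1

First differences: -13, -49, -139, -307, -577, -973. Second differences: -36, -90, -168, -270, -396. Third differences: -54, -78, -102, -126. Fourth differences: -24, -24, -24.
Level-4 differences are constant, so T has degree 4.
Fitting a degree-4 polynomial gives T(k) = -k^4 - 3k³ - 2k² - 7k - 2.
The coefficient of k^4 is -1.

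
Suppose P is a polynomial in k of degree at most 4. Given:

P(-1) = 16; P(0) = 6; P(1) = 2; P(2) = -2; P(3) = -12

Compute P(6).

-138

First differences: -10, -4, -4, -10. Second differences: 6, 0, -6. Third differences: -6, -6.
Level-3 differences are constant, so P has degree 3.
Fitting a degree-3 polynomial gives P(k) = -k³ + 3k² - 6k + 6.
Then P(6) = -138.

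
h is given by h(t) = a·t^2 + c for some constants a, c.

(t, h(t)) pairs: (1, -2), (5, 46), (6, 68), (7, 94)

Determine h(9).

From h(1) = -2 and h(5) = 46: 1a + c = -2 and 25a + c = 46.
Subtracting: 24a = 48, so a = 2; then c = -2 − 2·1 = -4.
So h(t) = 2t² − 4, and h(9) = 158.

158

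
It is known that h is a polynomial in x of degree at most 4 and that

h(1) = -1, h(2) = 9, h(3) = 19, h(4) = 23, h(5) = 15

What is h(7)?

-61

First differences: 10, 10, 4, -8. Second differences: 0, -6, -12. Third differences: -6, -6.
Level-3 differences are constant, so h has degree 3.
Fitting a degree-3 polynomial gives h(x) = -x³ + 6x² - x - 5.
Then h(7) = -61.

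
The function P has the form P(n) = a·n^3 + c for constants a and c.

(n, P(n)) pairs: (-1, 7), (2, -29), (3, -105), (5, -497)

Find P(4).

-253

From P(-1) = 7 and P(2) = -29: -1a + c = 7 and 8a + c = -29.
Subtracting: 9a = -36, so a = -4; then c = 7 − (-4)·(-1) = 3.
So P(n) = -4n³ + 3, and P(4) = -253.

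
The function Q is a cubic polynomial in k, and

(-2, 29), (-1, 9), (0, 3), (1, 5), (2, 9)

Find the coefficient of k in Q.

-1

First differences: -20, -6, 2, 4. Second differences: 14, 8, 2. Third differences: -6, -6.
Level-3 differences are constant, so Q has degree 3.
Fitting a degree-3 polynomial gives Q(k) = -k³ + 4k² - k + 3.
The coefficient of k is -1.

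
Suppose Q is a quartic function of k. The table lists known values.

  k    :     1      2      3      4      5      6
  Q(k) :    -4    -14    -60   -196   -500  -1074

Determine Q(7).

Write Q(k) = ak^4 + bk³ + ck² + dk + e; the 6 given values yield a linear system in the 5 coefficients.
Solving, Q(k) = -k^4 + k³ + k² - 5k.
Then Q(7) = -2044.

-2044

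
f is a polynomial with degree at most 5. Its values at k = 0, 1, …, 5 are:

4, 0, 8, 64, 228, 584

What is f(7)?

Write f(k) = ak^5 + bk^4 + ck³ + dk² + ek + p; the 6 given values yield a linear system in the 6 coefficients.
Solving, the leading coefficient vanishes, and f(k) = k^4 - k² - 4k + 4.
Then f(7) = 2328.

2328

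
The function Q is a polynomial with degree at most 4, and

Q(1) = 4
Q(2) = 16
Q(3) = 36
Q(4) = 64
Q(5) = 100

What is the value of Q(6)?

Write Q(x) = ax^4 + bx³ + cx² + dx + e; the 5 given values yield a linear system in the 5 coefficients.
Solving, the top 2 coefficients vanish, and Q(x) = 4x².
Then Q(6) = 144.

144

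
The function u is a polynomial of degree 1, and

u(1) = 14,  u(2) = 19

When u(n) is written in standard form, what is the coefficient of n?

Write u(n) = an + b; the 2 given values yield a linear system in the 2 coefficients.
Solving, u(n) = 5n + 9.
The coefficient of n is 5.

5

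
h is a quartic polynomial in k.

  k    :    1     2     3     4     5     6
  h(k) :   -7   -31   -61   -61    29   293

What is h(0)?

-1

First differences: -24, -30, 0, 90, 264. Second differences: -6, 30, 90, 174. Third differences: 36, 60, 84. Fourth differences: 24, 24.
Level-4 differences are constant, so h has degree 4.
Fitting a degree-4 polynomial gives h(k) = k^4 - 4k³ - 4k² + k - 1.
Then h(0) = -1.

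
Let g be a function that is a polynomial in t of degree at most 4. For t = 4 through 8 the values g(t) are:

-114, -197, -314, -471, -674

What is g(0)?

First differences: -83, -117, -157, -203. Second differences: -34, -40, -46. Third differences: -6, -6.
Level-3 differences are constant, so g has degree 3.
Fitting a degree-3 polynomial gives g(t) = -t³ - 2t² - 4t - 2.
The constant term is g(0) = -2.

-2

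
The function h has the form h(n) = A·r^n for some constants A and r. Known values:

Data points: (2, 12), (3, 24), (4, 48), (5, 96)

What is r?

Consecutive ratio: 24/12 = 2, and 48/24 = 2, so r = 2.
Then A·2^2 = 12 gives A = 3, and h(n) = 3·2^n.

2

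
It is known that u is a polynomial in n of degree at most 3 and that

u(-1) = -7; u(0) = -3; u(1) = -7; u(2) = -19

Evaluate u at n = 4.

Write u(n) = an³ + bn² + cn + d; the 4 given values yield a linear system in the 4 coefficients.
Solving, the leading coefficient vanishes, and u(n) = -4n² - 3.
Then u(4) = -67.

-67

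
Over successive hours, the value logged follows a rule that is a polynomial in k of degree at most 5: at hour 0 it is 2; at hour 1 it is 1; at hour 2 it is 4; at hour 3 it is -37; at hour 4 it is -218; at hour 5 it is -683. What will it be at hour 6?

-1624

Write the value at k as s(k).
Write s(k) = ak^5 + bk^4 + ck³ + dk² + ek + p; the 6 given values yield a linear system in the 6 coefficients.
Solving, the leading coefficient vanishes, and s(k) = -2k^4 + 4k³ + 4k² - 7k + 2.
Then s(6) = -1624.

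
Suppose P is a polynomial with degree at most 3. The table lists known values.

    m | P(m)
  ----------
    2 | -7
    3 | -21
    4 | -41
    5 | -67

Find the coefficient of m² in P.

-3

Write P(m) = am³ + bm² + cm + d; the 4 given values yield a linear system in the 4 coefficients.
Solving, the leading coefficient vanishes, and P(m) = -3m² + m + 3.
The coefficient of m² is -3.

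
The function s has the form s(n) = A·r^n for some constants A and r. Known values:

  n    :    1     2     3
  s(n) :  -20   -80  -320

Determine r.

4

Consecutive ratio: -80/(-20) = 4, and -320/(-80) = 4, so r = 4.
Then A·4^1 = -20 gives A = -5, and s(n) = -5·4^n.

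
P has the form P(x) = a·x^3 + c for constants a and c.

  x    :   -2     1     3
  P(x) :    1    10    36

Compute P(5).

From P(-2) = 1 and P(1) = 10: -8a + c = 1 and 1a + c = 10.
Subtracting: 9a = 9, so a = 1; then c = 1 − 1·(-8) = 9.
So P(x) = 1x³ + 9, and P(5) = 134.

134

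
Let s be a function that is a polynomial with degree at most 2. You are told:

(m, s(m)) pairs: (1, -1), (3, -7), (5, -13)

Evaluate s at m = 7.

-19

Write s(m) = am² + bm + c; the 3 given values yield a linear system in the 3 coefficients.
Solving, the leading coefficient vanishes, and s(m) = -3m + 2.
Then s(7) = -19.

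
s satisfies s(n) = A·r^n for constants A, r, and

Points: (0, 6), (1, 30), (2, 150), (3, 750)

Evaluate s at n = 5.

Consecutive ratio: 30/6 = 5, and 150/30 = 5, so r = 5.
Then A·5^0 = 6 gives A = 6, and s(n) = 6·5^n.
s(5) = 6·5^5 = 18750.

18750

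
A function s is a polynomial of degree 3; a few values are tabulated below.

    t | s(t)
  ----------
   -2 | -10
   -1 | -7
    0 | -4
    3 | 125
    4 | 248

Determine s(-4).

-64

Write s(t) = at³ + bt² + ct + d; the 5 given values yield a linear system in the 4 coefficients.
Solving, s(t) = 2t³ + 6t² + 7t - 4.
Then s(-4) = -64.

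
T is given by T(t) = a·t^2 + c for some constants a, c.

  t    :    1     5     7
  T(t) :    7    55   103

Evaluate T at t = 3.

From T(1) = 7 and T(5) = 55: 1a + c = 7 and 25a + c = 55.
Subtracting: 24a = 48, so a = 2; then c = 7 − 2·1 = 5.
So T(t) = 2t² + 5, and T(3) = 23.

23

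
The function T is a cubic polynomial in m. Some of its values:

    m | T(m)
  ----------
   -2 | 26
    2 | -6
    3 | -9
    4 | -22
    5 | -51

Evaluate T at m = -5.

239

Write T(m) = am³ + bm² + cm + d; the 5 given values yield a linear system in the 4 coefficients.
Solving, T(m) = -m³ + 4m² - 4m - 6.
Then T(-5) = 239.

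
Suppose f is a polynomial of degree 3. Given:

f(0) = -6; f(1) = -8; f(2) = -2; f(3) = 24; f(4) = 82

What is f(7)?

Write f(m) = am³ + bm² + cm + d; the 5 given values yield a linear system in the 4 coefficients.
Solving, f(m) = 2m³ - 2m² - 2m - 6.
Then f(7) = 568.

568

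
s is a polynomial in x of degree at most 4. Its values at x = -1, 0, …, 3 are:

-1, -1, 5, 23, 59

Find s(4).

Write s(x) = ax^4 + bx³ + cx² + dx + e; the 5 given values yield a linear system in the 5 coefficients.
Solving, the leading coefficient vanishes, and s(x) = x³ + 3x² + 2x - 1.
Then s(4) = 119.

119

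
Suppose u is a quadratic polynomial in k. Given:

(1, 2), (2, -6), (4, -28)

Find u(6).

Write u(k) = ak² + bk + c; the 3 given values yield a linear system in the 3 coefficients.
Solving, u(k) = -k² - 5k + 8.
Then u(6) = -58.

-58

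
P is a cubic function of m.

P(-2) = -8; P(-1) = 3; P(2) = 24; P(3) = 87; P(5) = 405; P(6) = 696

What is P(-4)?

-144

Write P(m) = am³ + bm² + cm + d; the 6 given values yield a linear system in the 4 coefficients.
Solving, P(m) = 3m³ + 2m² - 4m.
Then P(-4) = -144.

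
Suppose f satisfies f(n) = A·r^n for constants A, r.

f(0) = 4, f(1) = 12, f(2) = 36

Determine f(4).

Consecutive ratio: 12/4 = 3, and 36/12 = 3, so r = 3.
Then A·3^0 = 4 gives A = 4, and f(n) = 4·3^n.
f(4) = 4·3^4 = 324.

324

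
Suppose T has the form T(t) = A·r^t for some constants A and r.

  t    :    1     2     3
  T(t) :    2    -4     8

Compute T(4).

-16

Consecutive ratio: -4/2 = -2, and 8/(-4) = -2, so r = -2.
Then A·(-2)^1 = 2 gives A = -1, and T(t) = -1·(-2)^t.
T(4) = -1·(-2)^4 = -16.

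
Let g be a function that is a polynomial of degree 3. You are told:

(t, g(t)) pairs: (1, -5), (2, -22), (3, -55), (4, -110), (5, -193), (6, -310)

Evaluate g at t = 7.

Write g(t) = at³ + bt² + ct + d; the 6 given values yield a linear system in the 4 coefficients.
Solving, g(t) = -t³ - 2t² - 4t + 2.
Then g(7) = -467.

-467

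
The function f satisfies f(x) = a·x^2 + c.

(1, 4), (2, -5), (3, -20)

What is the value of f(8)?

-185

From f(1) = 4 and f(2) = -5: 1a + c = 4 and 4a + c = -5.
Subtracting: 3a = -9, so a = -3; then c = 4 − (-3)·1 = 7.
So f(x) = -3x² + 7, and f(8) = -185.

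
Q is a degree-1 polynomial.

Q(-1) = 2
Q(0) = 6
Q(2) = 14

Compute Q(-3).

-6

Write Q(x) = ax + b; the 3 given values yield a linear system in the 2 coefficients.
Solving, Q(x) = 4x + 6.
Then Q(-3) = -6.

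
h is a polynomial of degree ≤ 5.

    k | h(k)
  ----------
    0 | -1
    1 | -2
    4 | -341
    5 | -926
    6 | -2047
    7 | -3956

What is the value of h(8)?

Write h(k) = ak^5 + bk^4 + ck³ + dk² + ek + p; the 6 given values yield a linear system in the 6 coefficients.
Solving, the leading coefficient vanishes, and h(k) = -2k^4 + 2k³ + 4k² - 5k - 1.
Then h(8) = -6953.

-6953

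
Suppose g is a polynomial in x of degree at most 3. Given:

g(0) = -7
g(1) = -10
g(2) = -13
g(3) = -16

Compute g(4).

-19

Write g(x) = ax³ + bx² + cx + d; the 4 given values yield a linear system in the 4 coefficients.
Solving, the top 2 coefficients vanish, and g(x) = -3x - 7.
Then g(4) = -19.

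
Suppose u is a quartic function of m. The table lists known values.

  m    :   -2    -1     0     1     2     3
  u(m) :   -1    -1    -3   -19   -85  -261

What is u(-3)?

First differences: 0, -2, -16, -66, -176. Second differences: -2, -14, -50, -110. Third differences: -12, -36, -60. Fourth differences: -24, -24.
Level-4 differences are constant, so u has degree 4.
Fitting a degree-4 polynomial gives u(m) = -m^4 - 4m³ - 6m² - 5m - 3.
Then u(-3) = -15.

-15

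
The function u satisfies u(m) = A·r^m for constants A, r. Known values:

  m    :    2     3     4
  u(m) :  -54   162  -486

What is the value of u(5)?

Consecutive ratio: 162/(-54) = -3, and -486/162 = -3, so r = -3.
Then A·(-3)^2 = -54 gives A = -6, and u(m) = -6·(-3)^m.
u(5) = -6·(-3)^5 = 1458.

1458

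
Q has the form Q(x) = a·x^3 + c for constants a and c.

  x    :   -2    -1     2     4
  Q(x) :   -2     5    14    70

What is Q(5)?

From Q(-2) = -2 and Q(-1) = 5: -8a + c = -2 and -1a + c = 5.
Subtracting: 7a = 7, so a = 1; then c = -2 − 1·(-8) = 6.
So Q(x) = 1x³ + 6, and Q(5) = 131.

131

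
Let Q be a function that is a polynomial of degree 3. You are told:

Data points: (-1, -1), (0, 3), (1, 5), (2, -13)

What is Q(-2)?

11

Write Q(k) = ak³ + bk² + ck + d; the 4 given values yield a linear system in the 4 coefficients.
Solving, Q(k) = -3k³ - k² + 6k + 3.
Then Q(-2) = 11.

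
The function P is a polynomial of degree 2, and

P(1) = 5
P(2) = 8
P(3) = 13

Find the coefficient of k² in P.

1

Write P(k) = ak² + bk + c; the 3 given values yield a linear system in the 3 coefficients.
Solving, P(k) = k² + 4.
The coefficient of k² is 1.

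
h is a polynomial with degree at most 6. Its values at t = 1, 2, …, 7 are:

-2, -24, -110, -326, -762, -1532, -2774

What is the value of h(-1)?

First differences: -22, -86, -216, -436, -770, -1242. Second differences: -64, -130, -220, -334, -472. Third differences: -66, -90, -114, -138. Fourth differences: -24, -24, -24.
Level-4 differences are constant, so h has degree 4.
Fitting a degree-4 polynomial gives h(t) = -t^4 - t³ - t² + 3t - 2.
Then h(-1) = -6.

-6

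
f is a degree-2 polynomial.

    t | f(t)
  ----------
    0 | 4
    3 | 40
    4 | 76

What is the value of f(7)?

Write f(t) = at² + bt + c; the 3 given values yield a linear system in the 3 coefficients.
Solving, f(t) = 6t² - 6t + 4.
Then f(7) = 256.

256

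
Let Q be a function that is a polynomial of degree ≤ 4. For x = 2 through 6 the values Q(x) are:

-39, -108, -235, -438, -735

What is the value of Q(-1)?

First differences: -69, -127, -203, -297. Second differences: -58, -76, -94. Third differences: -18, -18.
Level-3 differences are constant, so Q has degree 3.
Fitting a degree-3 polynomial gives Q(x) = -3x³ - 2x² - 2x - 3.
Then Q(-1) = 0.

0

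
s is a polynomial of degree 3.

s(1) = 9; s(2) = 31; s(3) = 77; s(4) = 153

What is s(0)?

Write s(m) = am³ + bm² + cm + d; the 4 given values yield a linear system in the 4 coefficients.
Solving, s(m) = m³ + 6m² - 3m + 5.
The constant term is s(0) = 5.

5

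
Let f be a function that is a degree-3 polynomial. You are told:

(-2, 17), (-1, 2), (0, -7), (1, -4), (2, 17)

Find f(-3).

32

First differences: -15, -9, 3, 21. Second differences: 6, 12, 18. Third differences: 6, 6.
Level-3 differences are constant, so f has degree 3.
Fitting a degree-3 polynomial gives f(t) = t³ + 6t² - 4t - 7.
Then f(-3) = 32.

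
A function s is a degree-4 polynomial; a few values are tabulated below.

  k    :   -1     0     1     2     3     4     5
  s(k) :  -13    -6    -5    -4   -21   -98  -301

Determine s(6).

First differences: 7, 1, 1, -17, -77, -203. Second differences: -6, 0, -18, -60, -126. Third differences: 6, -18, -42, -66. Fourth differences: -24, -24, -24.
Level-4 differences are constant, so s has degree 4.
Fitting a degree-4 polynomial gives s(k) = -k^4 + 3k³ - 2k² + k - 6.
Then s(6) = -720.

-720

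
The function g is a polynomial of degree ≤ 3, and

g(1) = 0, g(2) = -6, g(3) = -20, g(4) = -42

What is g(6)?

-110

First differences: -6, -14, -22. Second differences: -8, -8.
Level-2 differences are constant, so g has degree 2.
Fitting a degree-2 polynomial gives g(n) = -4n² + 6n - 2.
Then g(6) = -110.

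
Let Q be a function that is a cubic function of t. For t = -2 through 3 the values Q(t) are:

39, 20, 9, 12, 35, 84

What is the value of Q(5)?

First differences: -19, -11, 3, 23, 49. Second differences: 8, 14, 20, 26. Third differences: 6, 6, 6.
Level-3 differences are constant, so Q has degree 3.
Fitting a degree-3 polynomial gives Q(t) = t³ + 7t² - 5t + 9.
Then Q(5) = 284.

284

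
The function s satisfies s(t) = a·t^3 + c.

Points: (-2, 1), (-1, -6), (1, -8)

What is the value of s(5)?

From s(-2) = 1 and s(-1) = -6: -8a + c = 1 and -1a + c = -6.
Subtracting: 7a = -7, so a = -1; then c = 1 − (-1)·(-8) = -7.
So s(t) = -1t³ − 7, and s(5) = -132.

-132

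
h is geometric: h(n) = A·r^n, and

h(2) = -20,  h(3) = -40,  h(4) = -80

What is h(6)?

Consecutive ratio: -40/(-20) = 2, and -80/(-40) = 2, so r = 2.
Then A·2^2 = -20 gives A = -5, and h(n) = -5·2^n.
h(6) = -5·2^6 = -320.

-320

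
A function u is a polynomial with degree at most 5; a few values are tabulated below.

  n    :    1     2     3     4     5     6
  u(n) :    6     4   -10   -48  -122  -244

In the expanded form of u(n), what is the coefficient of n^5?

0

First differences: -2, -14, -38, -74, -122. Second differences: -12, -24, -36, -48. Third differences: -12, -12, -12.
Level-3 differences are constant, so u has degree 3.
Fitting a degree-3 polynomial gives u(n) = -2n³ + 6n² - 6n + 8.
The coefficient of n^5 is 0.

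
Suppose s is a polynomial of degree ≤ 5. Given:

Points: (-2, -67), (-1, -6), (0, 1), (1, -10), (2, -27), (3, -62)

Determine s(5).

-354

First differences: 61, 7, -11, -17, -35. Second differences: -54, -18, -6, -18. Third differences: 36, 12, -12. Fourth differences: -24, -24.
Level-4 differences are constant, so s has degree 4.
Fitting a degree-4 polynomial gives s(n) = -n^4 + 4n³ - 8n² - 6n + 1.
Then s(5) = -354.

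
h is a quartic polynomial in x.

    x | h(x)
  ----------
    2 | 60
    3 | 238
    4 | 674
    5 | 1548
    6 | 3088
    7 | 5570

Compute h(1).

8

Write h(x) = ax^4 + bx³ + cx² + dx + e; the 6 given values yield a linear system in the 5 coefficients.
Solving, h(x) = 2x^4 + 2x³ + x² + 5x - 2.
Then h(1) = 8.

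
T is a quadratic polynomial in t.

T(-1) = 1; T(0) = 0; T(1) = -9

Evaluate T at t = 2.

Write T(t) = at² + bt + c; the 3 given values yield a linear system in the 3 coefficients.
Solving, T(t) = -4t² - 5t.
Then T(2) = -26.

-26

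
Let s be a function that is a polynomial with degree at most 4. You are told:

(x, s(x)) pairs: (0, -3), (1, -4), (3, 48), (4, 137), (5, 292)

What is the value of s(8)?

Write s(x) = ax^4 + bx³ + cx² + dx + e; the 5 given values yield a linear system in the 5 coefficients.
Solving, the leading coefficient vanishes, and s(x) = 3x³ - 3x² - x - 3.
Then s(8) = 1333.

1333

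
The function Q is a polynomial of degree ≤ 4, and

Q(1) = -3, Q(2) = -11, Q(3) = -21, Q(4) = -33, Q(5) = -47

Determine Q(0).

3

First differences: -8, -10, -12, -14. Second differences: -2, -2, -2.
Level-2 differences are constant, so Q has degree 2.
Fitting a degree-2 polynomial gives Q(t) = -t² - 5t + 3.
Then Q(0) = 3.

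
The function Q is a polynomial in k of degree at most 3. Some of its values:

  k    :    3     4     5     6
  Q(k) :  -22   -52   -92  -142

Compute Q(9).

Write Q(k) = ak³ + bk² + ck + d; the 4 given values yield a linear system in the 4 coefficients.
Solving, the leading coefficient vanishes, and Q(k) = -5k² + 5k + 8.
Then Q(9) = -352.

-352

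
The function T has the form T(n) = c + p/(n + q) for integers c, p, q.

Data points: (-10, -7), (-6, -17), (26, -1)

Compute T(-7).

(T(n) − c)(n + q) = p for each data point; the three points give a linear system in c and q, then p follows.
Solving: c = -2, q = 4, p = 30, so T(n) = -2 + 30/(n + 4).
Then T(-7) = -2 + 30/(-3) = -12.

-12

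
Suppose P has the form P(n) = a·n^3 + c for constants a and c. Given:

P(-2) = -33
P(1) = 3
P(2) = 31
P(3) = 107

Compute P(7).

From P(-2) = -33 and P(1) = 3: -8a + c = -33 and 1a + c = 3.
Subtracting: 9a = 36, so a = 4; then c = -33 − 4·(-8) = -1.
So P(n) = 4n³ − 1, and P(7) = 1371.

1371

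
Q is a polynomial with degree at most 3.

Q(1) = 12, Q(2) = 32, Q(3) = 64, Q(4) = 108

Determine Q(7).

312

First differences: 20, 32, 44. Second differences: 12, 12.
Level-2 differences are constant, so Q has degree 2.
Fitting a degree-2 polynomial gives Q(m) = 6m² + 2m + 4.
Then Q(7) = 312.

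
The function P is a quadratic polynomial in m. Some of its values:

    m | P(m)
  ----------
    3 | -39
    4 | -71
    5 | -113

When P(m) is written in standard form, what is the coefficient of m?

3

Write P(m) = am² + bm + c; the 3 given values yield a linear system in the 3 coefficients.
Solving, P(m) = -5m² + 3m - 3.
The coefficient of m is 3.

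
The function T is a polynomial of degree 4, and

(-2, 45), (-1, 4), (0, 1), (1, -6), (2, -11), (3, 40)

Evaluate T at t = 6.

First differences: -41, -3, -7, -5, 51. Second differences: 38, -4, 2, 56. Third differences: -42, 6, 54. Fourth differences: 48, 48.
Level-4 differences are constant, so T has degree 4.
Fitting a degree-4 polynomial gives T(t) = 2t^4 - 3t³ - 4t² - 2t + 1.
Then T(6) = 1789.

1789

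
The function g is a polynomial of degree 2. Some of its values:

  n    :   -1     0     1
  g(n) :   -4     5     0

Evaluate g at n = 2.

-19

Write g(n) = an² + bn + c; the 3 given values yield a linear system in the 3 coefficients.
Solving, g(n) = -7n² + 2n + 5.
Then g(2) = -19.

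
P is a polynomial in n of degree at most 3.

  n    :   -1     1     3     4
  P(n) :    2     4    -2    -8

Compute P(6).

-26

Write P(n) = an³ + bn² + cn + d; the 4 given values yield a linear system in the 4 coefficients.
Solving, the leading coefficient vanishes, and P(n) = -n² + n + 4.
Then P(6) = -26.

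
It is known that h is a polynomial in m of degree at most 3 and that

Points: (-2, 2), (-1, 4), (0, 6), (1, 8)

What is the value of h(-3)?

0

Write h(m) = am³ + bm² + cm + d; the 4 given values yield a linear system in the 4 coefficients.
Solving, the top 2 coefficients vanish, and h(m) = 2m + 6.
Then h(-3) = 0.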